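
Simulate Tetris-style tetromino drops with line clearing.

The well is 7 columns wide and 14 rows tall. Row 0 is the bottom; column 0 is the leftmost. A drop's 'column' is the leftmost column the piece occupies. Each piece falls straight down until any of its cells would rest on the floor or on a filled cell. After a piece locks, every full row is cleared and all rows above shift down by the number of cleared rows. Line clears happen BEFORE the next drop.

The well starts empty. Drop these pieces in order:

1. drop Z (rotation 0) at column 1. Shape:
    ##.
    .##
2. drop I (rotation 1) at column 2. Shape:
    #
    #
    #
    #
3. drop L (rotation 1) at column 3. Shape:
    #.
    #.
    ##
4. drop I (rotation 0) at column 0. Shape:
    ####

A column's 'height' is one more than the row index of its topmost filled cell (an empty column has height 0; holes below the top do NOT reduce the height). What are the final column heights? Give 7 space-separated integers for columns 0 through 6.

Answer: 7 7 7 7 2 0 0

Derivation:
Drop 1: Z rot0 at col 1 lands with bottom-row=0; cleared 0 line(s) (total 0); column heights now [0 2 2 1 0 0 0], max=2
Drop 2: I rot1 at col 2 lands with bottom-row=2; cleared 0 line(s) (total 0); column heights now [0 2 6 1 0 0 0], max=6
Drop 3: L rot1 at col 3 lands with bottom-row=1; cleared 0 line(s) (total 0); column heights now [0 2 6 4 2 0 0], max=6
Drop 4: I rot0 at col 0 lands with bottom-row=6; cleared 0 line(s) (total 0); column heights now [7 7 7 7 2 0 0], max=7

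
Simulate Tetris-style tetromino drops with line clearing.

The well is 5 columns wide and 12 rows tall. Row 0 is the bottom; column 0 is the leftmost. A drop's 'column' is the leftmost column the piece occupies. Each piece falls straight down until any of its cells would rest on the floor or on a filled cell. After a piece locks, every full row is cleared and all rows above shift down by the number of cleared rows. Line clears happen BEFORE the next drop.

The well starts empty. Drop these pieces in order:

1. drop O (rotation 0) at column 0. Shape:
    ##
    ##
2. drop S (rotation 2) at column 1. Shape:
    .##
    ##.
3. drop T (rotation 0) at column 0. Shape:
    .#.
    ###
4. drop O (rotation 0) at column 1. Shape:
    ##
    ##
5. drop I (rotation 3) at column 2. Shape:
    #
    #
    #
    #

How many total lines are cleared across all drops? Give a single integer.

Drop 1: O rot0 at col 0 lands with bottom-row=0; cleared 0 line(s) (total 0); column heights now [2 2 0 0 0], max=2
Drop 2: S rot2 at col 1 lands with bottom-row=2; cleared 0 line(s) (total 0); column heights now [2 3 4 4 0], max=4
Drop 3: T rot0 at col 0 lands with bottom-row=4; cleared 0 line(s) (total 0); column heights now [5 6 5 4 0], max=6
Drop 4: O rot0 at col 1 lands with bottom-row=6; cleared 0 line(s) (total 0); column heights now [5 8 8 4 0], max=8
Drop 5: I rot3 at col 2 lands with bottom-row=8; cleared 0 line(s) (total 0); column heights now [5 8 12 4 0], max=12

Answer: 0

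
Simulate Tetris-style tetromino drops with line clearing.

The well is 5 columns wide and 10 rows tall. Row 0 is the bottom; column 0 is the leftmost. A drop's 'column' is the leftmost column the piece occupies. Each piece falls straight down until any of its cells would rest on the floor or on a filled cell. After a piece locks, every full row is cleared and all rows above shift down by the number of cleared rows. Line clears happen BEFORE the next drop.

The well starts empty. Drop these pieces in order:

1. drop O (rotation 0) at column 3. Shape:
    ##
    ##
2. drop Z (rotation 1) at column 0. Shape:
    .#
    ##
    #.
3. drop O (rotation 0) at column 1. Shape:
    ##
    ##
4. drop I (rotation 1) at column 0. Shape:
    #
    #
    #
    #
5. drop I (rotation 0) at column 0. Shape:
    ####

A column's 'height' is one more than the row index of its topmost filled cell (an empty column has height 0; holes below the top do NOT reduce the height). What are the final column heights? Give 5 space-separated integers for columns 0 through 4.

Answer: 7 7 7 7 2

Derivation:
Drop 1: O rot0 at col 3 lands with bottom-row=0; cleared 0 line(s) (total 0); column heights now [0 0 0 2 2], max=2
Drop 2: Z rot1 at col 0 lands with bottom-row=0; cleared 0 line(s) (total 0); column heights now [2 3 0 2 2], max=3
Drop 3: O rot0 at col 1 lands with bottom-row=3; cleared 0 line(s) (total 0); column heights now [2 5 5 2 2], max=5
Drop 4: I rot1 at col 0 lands with bottom-row=2; cleared 0 line(s) (total 0); column heights now [6 5 5 2 2], max=6
Drop 5: I rot0 at col 0 lands with bottom-row=6; cleared 0 line(s) (total 0); column heights now [7 7 7 7 2], max=7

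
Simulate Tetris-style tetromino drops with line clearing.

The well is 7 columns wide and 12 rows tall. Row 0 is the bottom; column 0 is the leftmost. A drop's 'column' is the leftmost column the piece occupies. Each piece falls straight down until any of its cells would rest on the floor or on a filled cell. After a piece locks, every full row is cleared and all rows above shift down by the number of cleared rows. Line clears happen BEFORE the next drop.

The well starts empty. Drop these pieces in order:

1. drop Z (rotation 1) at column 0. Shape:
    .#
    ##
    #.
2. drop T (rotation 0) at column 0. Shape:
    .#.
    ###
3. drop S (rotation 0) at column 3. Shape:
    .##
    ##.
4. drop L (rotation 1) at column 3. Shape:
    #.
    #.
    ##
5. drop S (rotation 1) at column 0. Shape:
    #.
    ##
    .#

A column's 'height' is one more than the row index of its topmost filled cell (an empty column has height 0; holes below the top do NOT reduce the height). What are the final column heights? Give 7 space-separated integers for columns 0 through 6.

Answer: 8 7 4 5 3 2 0

Derivation:
Drop 1: Z rot1 at col 0 lands with bottom-row=0; cleared 0 line(s) (total 0); column heights now [2 3 0 0 0 0 0], max=3
Drop 2: T rot0 at col 0 lands with bottom-row=3; cleared 0 line(s) (total 0); column heights now [4 5 4 0 0 0 0], max=5
Drop 3: S rot0 at col 3 lands with bottom-row=0; cleared 0 line(s) (total 0); column heights now [4 5 4 1 2 2 0], max=5
Drop 4: L rot1 at col 3 lands with bottom-row=2; cleared 0 line(s) (total 0); column heights now [4 5 4 5 3 2 0], max=5
Drop 5: S rot1 at col 0 lands with bottom-row=5; cleared 0 line(s) (total 0); column heights now [8 7 4 5 3 2 0], max=8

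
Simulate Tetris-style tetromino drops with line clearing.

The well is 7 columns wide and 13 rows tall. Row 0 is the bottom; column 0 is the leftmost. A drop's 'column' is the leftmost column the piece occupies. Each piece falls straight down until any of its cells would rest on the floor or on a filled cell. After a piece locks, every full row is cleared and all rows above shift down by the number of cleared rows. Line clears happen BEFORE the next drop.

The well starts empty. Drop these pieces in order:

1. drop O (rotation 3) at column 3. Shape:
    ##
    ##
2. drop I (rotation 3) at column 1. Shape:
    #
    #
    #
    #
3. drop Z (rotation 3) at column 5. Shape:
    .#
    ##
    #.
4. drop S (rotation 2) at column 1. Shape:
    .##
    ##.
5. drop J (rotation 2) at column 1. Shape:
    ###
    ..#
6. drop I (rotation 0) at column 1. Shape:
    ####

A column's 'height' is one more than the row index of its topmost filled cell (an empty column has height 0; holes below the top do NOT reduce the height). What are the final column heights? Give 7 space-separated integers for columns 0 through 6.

Answer: 0 9 9 9 9 2 3

Derivation:
Drop 1: O rot3 at col 3 lands with bottom-row=0; cleared 0 line(s) (total 0); column heights now [0 0 0 2 2 0 0], max=2
Drop 2: I rot3 at col 1 lands with bottom-row=0; cleared 0 line(s) (total 0); column heights now [0 4 0 2 2 0 0], max=4
Drop 3: Z rot3 at col 5 lands with bottom-row=0; cleared 0 line(s) (total 0); column heights now [0 4 0 2 2 2 3], max=4
Drop 4: S rot2 at col 1 lands with bottom-row=4; cleared 0 line(s) (total 0); column heights now [0 5 6 6 2 2 3], max=6
Drop 5: J rot2 at col 1 lands with bottom-row=6; cleared 0 line(s) (total 0); column heights now [0 8 8 8 2 2 3], max=8
Drop 6: I rot0 at col 1 lands with bottom-row=8; cleared 0 line(s) (total 0); column heights now [0 9 9 9 9 2 3], max=9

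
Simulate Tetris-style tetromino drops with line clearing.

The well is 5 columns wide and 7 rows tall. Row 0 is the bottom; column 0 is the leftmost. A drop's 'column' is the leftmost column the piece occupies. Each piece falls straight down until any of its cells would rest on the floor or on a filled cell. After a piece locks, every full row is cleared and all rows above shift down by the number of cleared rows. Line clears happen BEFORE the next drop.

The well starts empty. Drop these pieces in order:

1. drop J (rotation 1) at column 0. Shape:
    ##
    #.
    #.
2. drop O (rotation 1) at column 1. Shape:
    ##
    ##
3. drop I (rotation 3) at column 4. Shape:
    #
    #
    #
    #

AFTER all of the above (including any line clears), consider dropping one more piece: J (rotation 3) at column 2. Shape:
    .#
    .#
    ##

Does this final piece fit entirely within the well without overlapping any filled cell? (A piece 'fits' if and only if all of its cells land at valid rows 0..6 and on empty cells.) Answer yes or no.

Answer: no

Derivation:
Drop 1: J rot1 at col 0 lands with bottom-row=0; cleared 0 line(s) (total 0); column heights now [3 3 0 0 0], max=3
Drop 2: O rot1 at col 1 lands with bottom-row=3; cleared 0 line(s) (total 0); column heights now [3 5 5 0 0], max=5
Drop 3: I rot3 at col 4 lands with bottom-row=0; cleared 0 line(s) (total 0); column heights now [3 5 5 0 4], max=5
Test piece J rot3 at col 2 (width 2): heights before test = [3 5 5 0 4]; fits = False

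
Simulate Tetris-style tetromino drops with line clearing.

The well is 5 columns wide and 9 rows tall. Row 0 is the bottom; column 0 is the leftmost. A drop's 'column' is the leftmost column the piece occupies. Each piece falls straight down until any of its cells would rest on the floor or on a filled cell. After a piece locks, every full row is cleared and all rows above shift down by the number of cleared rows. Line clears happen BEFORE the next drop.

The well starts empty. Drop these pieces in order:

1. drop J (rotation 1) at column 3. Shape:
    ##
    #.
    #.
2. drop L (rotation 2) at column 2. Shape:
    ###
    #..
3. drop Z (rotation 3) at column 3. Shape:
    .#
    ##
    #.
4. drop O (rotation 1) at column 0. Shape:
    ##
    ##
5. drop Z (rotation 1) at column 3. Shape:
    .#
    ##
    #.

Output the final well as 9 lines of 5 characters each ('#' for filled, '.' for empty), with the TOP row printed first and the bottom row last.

Answer: ....#
...##
...##
...##
...#.
..###
..###
##.#.
##.#.

Derivation:
Drop 1: J rot1 at col 3 lands with bottom-row=0; cleared 0 line(s) (total 0); column heights now [0 0 0 3 3], max=3
Drop 2: L rot2 at col 2 lands with bottom-row=2; cleared 0 line(s) (total 0); column heights now [0 0 4 4 4], max=4
Drop 3: Z rot3 at col 3 lands with bottom-row=4; cleared 0 line(s) (total 0); column heights now [0 0 4 6 7], max=7
Drop 4: O rot1 at col 0 lands with bottom-row=0; cleared 0 line(s) (total 0); column heights now [2 2 4 6 7], max=7
Drop 5: Z rot1 at col 3 lands with bottom-row=6; cleared 0 line(s) (total 0); column heights now [2 2 4 8 9], max=9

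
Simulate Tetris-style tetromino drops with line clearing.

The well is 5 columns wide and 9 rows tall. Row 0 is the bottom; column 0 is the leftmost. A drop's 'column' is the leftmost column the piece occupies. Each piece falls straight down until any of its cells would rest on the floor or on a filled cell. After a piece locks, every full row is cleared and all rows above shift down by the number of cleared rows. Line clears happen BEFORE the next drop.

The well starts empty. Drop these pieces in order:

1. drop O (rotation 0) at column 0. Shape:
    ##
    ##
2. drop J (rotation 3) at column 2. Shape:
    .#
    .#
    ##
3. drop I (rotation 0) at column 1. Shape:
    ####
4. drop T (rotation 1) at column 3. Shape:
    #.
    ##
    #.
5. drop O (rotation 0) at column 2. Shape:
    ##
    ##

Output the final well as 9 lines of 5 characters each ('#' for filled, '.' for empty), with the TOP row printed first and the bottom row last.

Drop 1: O rot0 at col 0 lands with bottom-row=0; cleared 0 line(s) (total 0); column heights now [2 2 0 0 0], max=2
Drop 2: J rot3 at col 2 lands with bottom-row=0; cleared 0 line(s) (total 0); column heights now [2 2 1 3 0], max=3
Drop 3: I rot0 at col 1 lands with bottom-row=3; cleared 0 line(s) (total 0); column heights now [2 4 4 4 4], max=4
Drop 4: T rot1 at col 3 lands with bottom-row=4; cleared 0 line(s) (total 0); column heights now [2 4 4 7 6], max=7
Drop 5: O rot0 at col 2 lands with bottom-row=7; cleared 0 line(s) (total 0); column heights now [2 4 9 9 6], max=9

Answer: ..##.
..##.
...#.
...##
...#.
.####
...#.
##.#.
####.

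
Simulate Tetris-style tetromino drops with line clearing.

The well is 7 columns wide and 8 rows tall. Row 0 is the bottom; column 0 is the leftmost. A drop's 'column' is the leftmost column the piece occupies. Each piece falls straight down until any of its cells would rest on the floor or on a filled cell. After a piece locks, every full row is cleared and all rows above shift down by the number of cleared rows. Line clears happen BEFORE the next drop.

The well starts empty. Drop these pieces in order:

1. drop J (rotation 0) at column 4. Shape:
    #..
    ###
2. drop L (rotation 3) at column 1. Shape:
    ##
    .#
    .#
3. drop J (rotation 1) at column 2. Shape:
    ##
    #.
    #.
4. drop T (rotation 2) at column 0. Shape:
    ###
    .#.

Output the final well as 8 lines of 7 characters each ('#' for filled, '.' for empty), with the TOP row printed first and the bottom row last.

Answer: .......
###....
.###...
..#....
..#....
.##....
..#.#..
..#.###

Derivation:
Drop 1: J rot0 at col 4 lands with bottom-row=0; cleared 0 line(s) (total 0); column heights now [0 0 0 0 2 1 1], max=2
Drop 2: L rot3 at col 1 lands with bottom-row=0; cleared 0 line(s) (total 0); column heights now [0 3 3 0 2 1 1], max=3
Drop 3: J rot1 at col 2 lands with bottom-row=3; cleared 0 line(s) (total 0); column heights now [0 3 6 6 2 1 1], max=6
Drop 4: T rot2 at col 0 lands with bottom-row=5; cleared 0 line(s) (total 0); column heights now [7 7 7 6 2 1 1], max=7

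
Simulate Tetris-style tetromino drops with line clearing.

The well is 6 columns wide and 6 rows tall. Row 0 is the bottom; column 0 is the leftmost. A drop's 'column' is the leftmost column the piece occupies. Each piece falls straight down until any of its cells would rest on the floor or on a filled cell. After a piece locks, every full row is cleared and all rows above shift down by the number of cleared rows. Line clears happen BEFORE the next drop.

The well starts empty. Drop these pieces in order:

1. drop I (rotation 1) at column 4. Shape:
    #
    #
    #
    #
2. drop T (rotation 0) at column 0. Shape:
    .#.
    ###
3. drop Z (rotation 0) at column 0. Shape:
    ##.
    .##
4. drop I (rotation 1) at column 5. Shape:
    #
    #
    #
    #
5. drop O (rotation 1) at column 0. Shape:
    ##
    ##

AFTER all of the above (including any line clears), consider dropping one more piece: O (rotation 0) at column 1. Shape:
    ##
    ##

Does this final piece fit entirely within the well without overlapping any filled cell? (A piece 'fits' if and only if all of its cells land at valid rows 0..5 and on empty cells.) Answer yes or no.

Answer: no

Derivation:
Drop 1: I rot1 at col 4 lands with bottom-row=0; cleared 0 line(s) (total 0); column heights now [0 0 0 0 4 0], max=4
Drop 2: T rot0 at col 0 lands with bottom-row=0; cleared 0 line(s) (total 0); column heights now [1 2 1 0 4 0], max=4
Drop 3: Z rot0 at col 0 lands with bottom-row=2; cleared 0 line(s) (total 0); column heights now [4 4 3 0 4 0], max=4
Drop 4: I rot1 at col 5 lands with bottom-row=0; cleared 0 line(s) (total 0); column heights now [4 4 3 0 4 4], max=4
Drop 5: O rot1 at col 0 lands with bottom-row=4; cleared 0 line(s) (total 0); column heights now [6 6 3 0 4 4], max=6
Test piece O rot0 at col 1 (width 2): heights before test = [6 6 3 0 4 4]; fits = False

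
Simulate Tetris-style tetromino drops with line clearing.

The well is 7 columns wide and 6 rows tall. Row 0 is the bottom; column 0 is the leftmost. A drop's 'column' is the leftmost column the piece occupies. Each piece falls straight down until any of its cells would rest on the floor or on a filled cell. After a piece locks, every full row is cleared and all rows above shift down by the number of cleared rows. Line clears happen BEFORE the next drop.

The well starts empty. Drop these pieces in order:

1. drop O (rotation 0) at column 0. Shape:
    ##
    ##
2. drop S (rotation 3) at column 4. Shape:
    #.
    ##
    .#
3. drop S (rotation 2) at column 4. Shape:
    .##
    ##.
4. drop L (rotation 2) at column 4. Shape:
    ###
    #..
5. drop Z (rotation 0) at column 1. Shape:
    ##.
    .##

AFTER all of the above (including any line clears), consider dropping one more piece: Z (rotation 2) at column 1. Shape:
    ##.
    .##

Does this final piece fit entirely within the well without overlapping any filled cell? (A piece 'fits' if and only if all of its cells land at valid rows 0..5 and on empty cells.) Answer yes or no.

Answer: yes

Derivation:
Drop 1: O rot0 at col 0 lands with bottom-row=0; cleared 0 line(s) (total 0); column heights now [2 2 0 0 0 0 0], max=2
Drop 2: S rot3 at col 4 lands with bottom-row=0; cleared 0 line(s) (total 0); column heights now [2 2 0 0 3 2 0], max=3
Drop 3: S rot2 at col 4 lands with bottom-row=3; cleared 0 line(s) (total 0); column heights now [2 2 0 0 4 5 5], max=5
Drop 4: L rot2 at col 4 lands with bottom-row=4; cleared 0 line(s) (total 0); column heights now [2 2 0 0 6 6 6], max=6
Drop 5: Z rot0 at col 1 lands with bottom-row=1; cleared 0 line(s) (total 0); column heights now [2 3 3 2 6 6 6], max=6
Test piece Z rot2 at col 1 (width 3): heights before test = [2 3 3 2 6 6 6]; fits = True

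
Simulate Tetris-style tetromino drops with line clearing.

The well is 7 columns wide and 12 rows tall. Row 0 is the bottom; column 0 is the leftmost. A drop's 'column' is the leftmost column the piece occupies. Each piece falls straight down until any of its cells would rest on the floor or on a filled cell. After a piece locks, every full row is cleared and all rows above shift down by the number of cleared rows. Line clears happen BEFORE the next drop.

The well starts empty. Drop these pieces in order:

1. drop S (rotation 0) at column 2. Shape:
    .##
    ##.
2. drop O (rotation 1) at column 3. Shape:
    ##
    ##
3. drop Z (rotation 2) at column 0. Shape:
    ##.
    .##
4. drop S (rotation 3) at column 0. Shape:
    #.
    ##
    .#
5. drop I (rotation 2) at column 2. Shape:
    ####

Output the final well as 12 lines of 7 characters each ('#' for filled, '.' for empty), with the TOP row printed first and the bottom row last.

Drop 1: S rot0 at col 2 lands with bottom-row=0; cleared 0 line(s) (total 0); column heights now [0 0 1 2 2 0 0], max=2
Drop 2: O rot1 at col 3 lands with bottom-row=2; cleared 0 line(s) (total 0); column heights now [0 0 1 4 4 0 0], max=4
Drop 3: Z rot2 at col 0 lands with bottom-row=1; cleared 0 line(s) (total 0); column heights now [3 3 2 4 4 0 0], max=4
Drop 4: S rot3 at col 0 lands with bottom-row=3; cleared 0 line(s) (total 0); column heights now [6 5 2 4 4 0 0], max=6
Drop 5: I rot2 at col 2 lands with bottom-row=4; cleared 0 line(s) (total 0); column heights now [6 5 5 5 5 5 0], max=6

Answer: .......
.......
.......
.......
.......
.......
#......
######.
.#.##..
##.##..
.####..
..##...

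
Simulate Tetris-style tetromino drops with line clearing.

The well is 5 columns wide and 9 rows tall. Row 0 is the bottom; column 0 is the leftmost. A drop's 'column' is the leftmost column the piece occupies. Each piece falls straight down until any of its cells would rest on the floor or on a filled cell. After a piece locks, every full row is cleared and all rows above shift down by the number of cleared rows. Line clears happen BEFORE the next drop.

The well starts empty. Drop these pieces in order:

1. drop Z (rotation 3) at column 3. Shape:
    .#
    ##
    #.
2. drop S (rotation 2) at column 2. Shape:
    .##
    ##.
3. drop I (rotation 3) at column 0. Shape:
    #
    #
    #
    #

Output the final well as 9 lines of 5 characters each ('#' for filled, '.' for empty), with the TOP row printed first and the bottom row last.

Drop 1: Z rot3 at col 3 lands with bottom-row=0; cleared 0 line(s) (total 0); column heights now [0 0 0 2 3], max=3
Drop 2: S rot2 at col 2 lands with bottom-row=2; cleared 0 line(s) (total 0); column heights now [0 0 3 4 4], max=4
Drop 3: I rot3 at col 0 lands with bottom-row=0; cleared 0 line(s) (total 0); column heights now [4 0 3 4 4], max=4

Answer: .....
.....
.....
.....
.....
#..##
#.###
#..##
#..#.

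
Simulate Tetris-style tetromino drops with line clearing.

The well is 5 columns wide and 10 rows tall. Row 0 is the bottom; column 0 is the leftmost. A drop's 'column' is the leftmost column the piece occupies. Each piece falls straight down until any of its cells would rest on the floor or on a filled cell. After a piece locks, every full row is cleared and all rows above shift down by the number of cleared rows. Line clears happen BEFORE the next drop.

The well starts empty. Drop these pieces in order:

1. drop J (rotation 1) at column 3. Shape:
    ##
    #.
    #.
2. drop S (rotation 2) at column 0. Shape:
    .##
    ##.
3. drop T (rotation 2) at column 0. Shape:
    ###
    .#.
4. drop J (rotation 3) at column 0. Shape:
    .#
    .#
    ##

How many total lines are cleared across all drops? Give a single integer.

Drop 1: J rot1 at col 3 lands with bottom-row=0; cleared 0 line(s) (total 0); column heights now [0 0 0 3 3], max=3
Drop 2: S rot2 at col 0 lands with bottom-row=0; cleared 0 line(s) (total 0); column heights now [1 2 2 3 3], max=3
Drop 3: T rot2 at col 0 lands with bottom-row=2; cleared 0 line(s) (total 0); column heights now [4 4 4 3 3], max=4
Drop 4: J rot3 at col 0 lands with bottom-row=4; cleared 0 line(s) (total 0); column heights now [5 7 4 3 3], max=7

Answer: 0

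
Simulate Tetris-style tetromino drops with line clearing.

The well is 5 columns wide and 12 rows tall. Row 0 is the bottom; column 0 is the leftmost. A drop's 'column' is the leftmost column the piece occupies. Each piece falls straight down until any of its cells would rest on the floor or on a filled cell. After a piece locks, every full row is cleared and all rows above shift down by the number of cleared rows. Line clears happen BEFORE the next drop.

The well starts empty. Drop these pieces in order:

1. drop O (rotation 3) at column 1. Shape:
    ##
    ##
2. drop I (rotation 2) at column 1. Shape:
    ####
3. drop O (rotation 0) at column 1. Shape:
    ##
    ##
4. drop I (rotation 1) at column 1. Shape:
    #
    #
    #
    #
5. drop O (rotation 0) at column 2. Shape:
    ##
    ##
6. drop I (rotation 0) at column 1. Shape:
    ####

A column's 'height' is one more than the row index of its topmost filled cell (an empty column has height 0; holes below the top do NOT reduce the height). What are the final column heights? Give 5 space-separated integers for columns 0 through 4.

Drop 1: O rot3 at col 1 lands with bottom-row=0; cleared 0 line(s) (total 0); column heights now [0 2 2 0 0], max=2
Drop 2: I rot2 at col 1 lands with bottom-row=2; cleared 0 line(s) (total 0); column heights now [0 3 3 3 3], max=3
Drop 3: O rot0 at col 1 lands with bottom-row=3; cleared 0 line(s) (total 0); column heights now [0 5 5 3 3], max=5
Drop 4: I rot1 at col 1 lands with bottom-row=5; cleared 0 line(s) (total 0); column heights now [0 9 5 3 3], max=9
Drop 5: O rot0 at col 2 lands with bottom-row=5; cleared 0 line(s) (total 0); column heights now [0 9 7 7 3], max=9
Drop 6: I rot0 at col 1 lands with bottom-row=9; cleared 0 line(s) (total 0); column heights now [0 10 10 10 10], max=10

Answer: 0 10 10 10 10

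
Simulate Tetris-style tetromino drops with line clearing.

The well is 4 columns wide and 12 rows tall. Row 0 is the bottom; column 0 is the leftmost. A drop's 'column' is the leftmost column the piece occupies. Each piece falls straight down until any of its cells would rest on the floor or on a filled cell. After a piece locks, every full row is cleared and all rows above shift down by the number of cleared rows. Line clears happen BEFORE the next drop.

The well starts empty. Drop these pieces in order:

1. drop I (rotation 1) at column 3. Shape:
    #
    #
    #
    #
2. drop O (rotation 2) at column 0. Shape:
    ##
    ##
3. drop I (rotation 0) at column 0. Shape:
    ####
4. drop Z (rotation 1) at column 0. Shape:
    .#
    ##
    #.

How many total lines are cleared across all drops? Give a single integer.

Answer: 1

Derivation:
Drop 1: I rot1 at col 3 lands with bottom-row=0; cleared 0 line(s) (total 0); column heights now [0 0 0 4], max=4
Drop 2: O rot2 at col 0 lands with bottom-row=0; cleared 0 line(s) (total 0); column heights now [2 2 0 4], max=4
Drop 3: I rot0 at col 0 lands with bottom-row=4; cleared 1 line(s) (total 1); column heights now [2 2 0 4], max=4
Drop 4: Z rot1 at col 0 lands with bottom-row=2; cleared 0 line(s) (total 1); column heights now [4 5 0 4], max=5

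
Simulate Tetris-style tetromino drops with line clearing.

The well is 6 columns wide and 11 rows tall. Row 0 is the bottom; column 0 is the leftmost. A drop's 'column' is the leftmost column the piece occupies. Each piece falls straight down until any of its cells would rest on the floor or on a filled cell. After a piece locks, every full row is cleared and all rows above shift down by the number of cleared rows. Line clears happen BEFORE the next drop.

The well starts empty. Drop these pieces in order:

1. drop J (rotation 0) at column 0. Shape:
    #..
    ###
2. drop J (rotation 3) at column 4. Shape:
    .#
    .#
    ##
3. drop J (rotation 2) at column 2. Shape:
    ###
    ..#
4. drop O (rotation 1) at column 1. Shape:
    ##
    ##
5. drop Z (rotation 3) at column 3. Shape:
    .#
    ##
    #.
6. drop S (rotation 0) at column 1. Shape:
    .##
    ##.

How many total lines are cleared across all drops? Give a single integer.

Drop 1: J rot0 at col 0 lands with bottom-row=0; cleared 0 line(s) (total 0); column heights now [2 1 1 0 0 0], max=2
Drop 2: J rot3 at col 4 lands with bottom-row=0; cleared 0 line(s) (total 0); column heights now [2 1 1 0 1 3], max=3
Drop 3: J rot2 at col 2 lands with bottom-row=1; cleared 0 line(s) (total 0); column heights now [2 1 3 3 3 3], max=3
Drop 4: O rot1 at col 1 lands with bottom-row=3; cleared 0 line(s) (total 0); column heights now [2 5 5 3 3 3], max=5
Drop 5: Z rot3 at col 3 lands with bottom-row=3; cleared 0 line(s) (total 0); column heights now [2 5 5 5 6 3], max=6
Drop 6: S rot0 at col 1 lands with bottom-row=5; cleared 0 line(s) (total 0); column heights now [2 6 7 7 6 3], max=7

Answer: 0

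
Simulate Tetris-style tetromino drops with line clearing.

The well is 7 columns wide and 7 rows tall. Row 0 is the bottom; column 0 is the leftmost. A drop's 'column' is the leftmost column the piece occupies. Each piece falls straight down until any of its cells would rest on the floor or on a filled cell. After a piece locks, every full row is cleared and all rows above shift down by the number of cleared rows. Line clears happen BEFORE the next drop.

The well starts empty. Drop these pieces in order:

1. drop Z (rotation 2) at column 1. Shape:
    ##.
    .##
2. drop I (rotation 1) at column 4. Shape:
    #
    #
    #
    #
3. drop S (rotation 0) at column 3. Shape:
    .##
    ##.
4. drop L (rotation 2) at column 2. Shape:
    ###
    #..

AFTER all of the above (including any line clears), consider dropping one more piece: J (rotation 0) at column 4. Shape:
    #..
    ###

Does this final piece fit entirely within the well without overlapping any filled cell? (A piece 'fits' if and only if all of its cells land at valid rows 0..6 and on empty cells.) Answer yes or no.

Answer: no

Derivation:
Drop 1: Z rot2 at col 1 lands with bottom-row=0; cleared 0 line(s) (total 0); column heights now [0 2 2 1 0 0 0], max=2
Drop 2: I rot1 at col 4 lands with bottom-row=0; cleared 0 line(s) (total 0); column heights now [0 2 2 1 4 0 0], max=4
Drop 3: S rot0 at col 3 lands with bottom-row=4; cleared 0 line(s) (total 0); column heights now [0 2 2 5 6 6 0], max=6
Drop 4: L rot2 at col 2 lands with bottom-row=5; cleared 0 line(s) (total 0); column heights now [0 2 7 7 7 6 0], max=7
Test piece J rot0 at col 4 (width 3): heights before test = [0 2 7 7 7 6 0]; fits = False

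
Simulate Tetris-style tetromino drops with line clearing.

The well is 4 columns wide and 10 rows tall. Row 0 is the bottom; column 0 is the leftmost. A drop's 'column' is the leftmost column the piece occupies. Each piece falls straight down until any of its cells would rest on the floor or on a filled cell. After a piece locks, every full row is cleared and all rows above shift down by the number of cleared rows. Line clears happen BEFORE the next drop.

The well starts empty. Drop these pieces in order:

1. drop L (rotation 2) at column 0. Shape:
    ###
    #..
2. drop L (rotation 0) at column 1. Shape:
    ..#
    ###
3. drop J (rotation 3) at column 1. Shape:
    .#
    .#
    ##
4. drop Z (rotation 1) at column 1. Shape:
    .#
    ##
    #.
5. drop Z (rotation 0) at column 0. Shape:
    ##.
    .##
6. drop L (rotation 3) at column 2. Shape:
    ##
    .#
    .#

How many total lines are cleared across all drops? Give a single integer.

Drop 1: L rot2 at col 0 lands with bottom-row=0; cleared 0 line(s) (total 0); column heights now [2 2 2 0], max=2
Drop 2: L rot0 at col 1 lands with bottom-row=2; cleared 0 line(s) (total 0); column heights now [2 3 3 4], max=4
Drop 3: J rot3 at col 1 lands with bottom-row=3; cleared 0 line(s) (total 0); column heights now [2 4 6 4], max=6
Drop 4: Z rot1 at col 1 lands with bottom-row=5; cleared 0 line(s) (total 0); column heights now [2 7 8 4], max=8
Drop 5: Z rot0 at col 0 lands with bottom-row=8; cleared 0 line(s) (total 0); column heights now [10 10 9 4], max=10
Drop 6: L rot3 at col 2 lands with bottom-row=7; cleared 1 line(s) (total 1); column heights now [2 9 9 9], max=9

Answer: 1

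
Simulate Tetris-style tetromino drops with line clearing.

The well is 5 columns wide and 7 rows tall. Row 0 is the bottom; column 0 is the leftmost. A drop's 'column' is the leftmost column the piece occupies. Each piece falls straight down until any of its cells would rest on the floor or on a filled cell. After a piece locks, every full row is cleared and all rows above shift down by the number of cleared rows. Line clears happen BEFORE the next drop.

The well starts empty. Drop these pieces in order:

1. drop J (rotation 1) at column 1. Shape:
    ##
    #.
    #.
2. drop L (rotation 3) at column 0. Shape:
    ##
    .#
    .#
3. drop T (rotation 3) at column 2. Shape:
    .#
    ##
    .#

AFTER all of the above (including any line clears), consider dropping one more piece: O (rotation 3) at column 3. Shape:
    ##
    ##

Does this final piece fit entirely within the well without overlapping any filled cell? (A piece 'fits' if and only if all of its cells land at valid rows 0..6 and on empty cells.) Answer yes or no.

Drop 1: J rot1 at col 1 lands with bottom-row=0; cleared 0 line(s) (total 0); column heights now [0 3 3 0 0], max=3
Drop 2: L rot3 at col 0 lands with bottom-row=3; cleared 0 line(s) (total 0); column heights now [6 6 3 0 0], max=6
Drop 3: T rot3 at col 2 lands with bottom-row=2; cleared 0 line(s) (total 0); column heights now [6 6 4 5 0], max=6
Test piece O rot3 at col 3 (width 2): heights before test = [6 6 4 5 0]; fits = True

Answer: yes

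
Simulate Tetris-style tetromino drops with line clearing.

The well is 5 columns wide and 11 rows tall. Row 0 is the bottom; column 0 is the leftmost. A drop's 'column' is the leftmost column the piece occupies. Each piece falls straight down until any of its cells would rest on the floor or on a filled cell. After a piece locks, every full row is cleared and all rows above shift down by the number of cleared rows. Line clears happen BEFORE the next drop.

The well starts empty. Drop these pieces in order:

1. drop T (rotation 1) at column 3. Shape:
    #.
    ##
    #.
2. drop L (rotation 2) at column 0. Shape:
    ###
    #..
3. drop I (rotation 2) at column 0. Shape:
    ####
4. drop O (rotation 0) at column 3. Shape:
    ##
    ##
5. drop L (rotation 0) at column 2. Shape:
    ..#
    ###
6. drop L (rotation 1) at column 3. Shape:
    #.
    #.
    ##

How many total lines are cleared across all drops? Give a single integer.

Answer: 1

Derivation:
Drop 1: T rot1 at col 3 lands with bottom-row=0; cleared 0 line(s) (total 0); column heights now [0 0 0 3 2], max=3
Drop 2: L rot2 at col 0 lands with bottom-row=0; cleared 1 line(s) (total 1); column heights now [1 0 0 2 0], max=2
Drop 3: I rot2 at col 0 lands with bottom-row=2; cleared 0 line(s) (total 1); column heights now [3 3 3 3 0], max=3
Drop 4: O rot0 at col 3 lands with bottom-row=3; cleared 0 line(s) (total 1); column heights now [3 3 3 5 5], max=5
Drop 5: L rot0 at col 2 lands with bottom-row=5; cleared 0 line(s) (total 1); column heights now [3 3 6 6 7], max=7
Drop 6: L rot1 at col 3 lands with bottom-row=7; cleared 0 line(s) (total 1); column heights now [3 3 6 10 8], max=10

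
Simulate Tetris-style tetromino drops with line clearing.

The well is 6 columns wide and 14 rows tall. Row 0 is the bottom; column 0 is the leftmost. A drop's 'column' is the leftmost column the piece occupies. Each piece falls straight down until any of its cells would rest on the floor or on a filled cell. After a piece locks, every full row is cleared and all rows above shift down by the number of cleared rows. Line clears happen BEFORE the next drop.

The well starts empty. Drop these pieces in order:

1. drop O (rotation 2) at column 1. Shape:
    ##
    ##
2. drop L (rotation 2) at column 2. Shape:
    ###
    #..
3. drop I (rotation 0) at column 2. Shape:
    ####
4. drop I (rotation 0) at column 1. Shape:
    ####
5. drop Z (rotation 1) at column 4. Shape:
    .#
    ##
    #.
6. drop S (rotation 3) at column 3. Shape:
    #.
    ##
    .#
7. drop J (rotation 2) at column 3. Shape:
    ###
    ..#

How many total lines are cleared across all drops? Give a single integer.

Drop 1: O rot2 at col 1 lands with bottom-row=0; cleared 0 line(s) (total 0); column heights now [0 2 2 0 0 0], max=2
Drop 2: L rot2 at col 2 lands with bottom-row=2; cleared 0 line(s) (total 0); column heights now [0 2 4 4 4 0], max=4
Drop 3: I rot0 at col 2 lands with bottom-row=4; cleared 0 line(s) (total 0); column heights now [0 2 5 5 5 5], max=5
Drop 4: I rot0 at col 1 lands with bottom-row=5; cleared 0 line(s) (total 0); column heights now [0 6 6 6 6 5], max=6
Drop 5: Z rot1 at col 4 lands with bottom-row=6; cleared 0 line(s) (total 0); column heights now [0 6 6 6 8 9], max=9
Drop 6: S rot3 at col 3 lands with bottom-row=8; cleared 0 line(s) (total 0); column heights now [0 6 6 11 10 9], max=11
Drop 7: J rot2 at col 3 lands with bottom-row=10; cleared 0 line(s) (total 0); column heights now [0 6 6 12 12 12], max=12

Answer: 0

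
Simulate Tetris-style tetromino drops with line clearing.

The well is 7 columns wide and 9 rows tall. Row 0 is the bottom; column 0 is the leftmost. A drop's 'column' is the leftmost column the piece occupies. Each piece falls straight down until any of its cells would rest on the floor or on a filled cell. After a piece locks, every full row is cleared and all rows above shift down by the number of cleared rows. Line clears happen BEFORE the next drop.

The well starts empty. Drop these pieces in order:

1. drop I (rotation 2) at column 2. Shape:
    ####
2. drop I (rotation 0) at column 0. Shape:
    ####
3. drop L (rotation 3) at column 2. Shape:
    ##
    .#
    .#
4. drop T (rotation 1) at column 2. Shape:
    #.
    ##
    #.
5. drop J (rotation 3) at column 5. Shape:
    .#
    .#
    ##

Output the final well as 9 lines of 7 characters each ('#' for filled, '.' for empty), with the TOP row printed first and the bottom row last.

Answer: .......
..#....
..##...
..#....
..##...
...#..#
...#..#
####.##
..####.

Derivation:
Drop 1: I rot2 at col 2 lands with bottom-row=0; cleared 0 line(s) (total 0); column heights now [0 0 1 1 1 1 0], max=1
Drop 2: I rot0 at col 0 lands with bottom-row=1; cleared 0 line(s) (total 0); column heights now [2 2 2 2 1 1 0], max=2
Drop 3: L rot3 at col 2 lands with bottom-row=2; cleared 0 line(s) (total 0); column heights now [2 2 5 5 1 1 0], max=5
Drop 4: T rot1 at col 2 lands with bottom-row=5; cleared 0 line(s) (total 0); column heights now [2 2 8 7 1 1 0], max=8
Drop 5: J rot3 at col 5 lands with bottom-row=1; cleared 0 line(s) (total 0); column heights now [2 2 8 7 1 2 4], max=8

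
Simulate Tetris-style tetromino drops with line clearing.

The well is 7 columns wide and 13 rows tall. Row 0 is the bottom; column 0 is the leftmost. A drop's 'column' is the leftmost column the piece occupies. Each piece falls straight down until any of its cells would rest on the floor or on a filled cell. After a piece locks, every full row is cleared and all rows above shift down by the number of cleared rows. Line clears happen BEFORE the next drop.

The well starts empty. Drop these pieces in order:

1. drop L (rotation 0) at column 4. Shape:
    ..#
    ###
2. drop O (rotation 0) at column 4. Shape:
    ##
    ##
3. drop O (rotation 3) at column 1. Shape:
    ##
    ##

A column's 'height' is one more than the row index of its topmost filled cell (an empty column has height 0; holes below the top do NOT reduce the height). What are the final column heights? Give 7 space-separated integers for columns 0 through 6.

Drop 1: L rot0 at col 4 lands with bottom-row=0; cleared 0 line(s) (total 0); column heights now [0 0 0 0 1 1 2], max=2
Drop 2: O rot0 at col 4 lands with bottom-row=1; cleared 0 line(s) (total 0); column heights now [0 0 0 0 3 3 2], max=3
Drop 3: O rot3 at col 1 lands with bottom-row=0; cleared 0 line(s) (total 0); column heights now [0 2 2 0 3 3 2], max=3

Answer: 0 2 2 0 3 3 2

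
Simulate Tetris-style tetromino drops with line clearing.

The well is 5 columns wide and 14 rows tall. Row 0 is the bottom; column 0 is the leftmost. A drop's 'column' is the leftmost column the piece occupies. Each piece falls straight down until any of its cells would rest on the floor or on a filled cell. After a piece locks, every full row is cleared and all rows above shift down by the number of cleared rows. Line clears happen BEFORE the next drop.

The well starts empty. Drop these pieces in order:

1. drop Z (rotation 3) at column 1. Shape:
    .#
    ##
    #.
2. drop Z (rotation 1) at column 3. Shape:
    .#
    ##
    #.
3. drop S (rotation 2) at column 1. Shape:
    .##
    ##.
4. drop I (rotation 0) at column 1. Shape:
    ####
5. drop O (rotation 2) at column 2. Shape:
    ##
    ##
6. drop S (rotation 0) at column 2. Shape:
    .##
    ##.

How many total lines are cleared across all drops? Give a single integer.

Answer: 0

Derivation:
Drop 1: Z rot3 at col 1 lands with bottom-row=0; cleared 0 line(s) (total 0); column heights now [0 2 3 0 0], max=3
Drop 2: Z rot1 at col 3 lands with bottom-row=0; cleared 0 line(s) (total 0); column heights now [0 2 3 2 3], max=3
Drop 3: S rot2 at col 1 lands with bottom-row=3; cleared 0 line(s) (total 0); column heights now [0 4 5 5 3], max=5
Drop 4: I rot0 at col 1 lands with bottom-row=5; cleared 0 line(s) (total 0); column heights now [0 6 6 6 6], max=6
Drop 5: O rot2 at col 2 lands with bottom-row=6; cleared 0 line(s) (total 0); column heights now [0 6 8 8 6], max=8
Drop 6: S rot0 at col 2 lands with bottom-row=8; cleared 0 line(s) (total 0); column heights now [0 6 9 10 10], max=10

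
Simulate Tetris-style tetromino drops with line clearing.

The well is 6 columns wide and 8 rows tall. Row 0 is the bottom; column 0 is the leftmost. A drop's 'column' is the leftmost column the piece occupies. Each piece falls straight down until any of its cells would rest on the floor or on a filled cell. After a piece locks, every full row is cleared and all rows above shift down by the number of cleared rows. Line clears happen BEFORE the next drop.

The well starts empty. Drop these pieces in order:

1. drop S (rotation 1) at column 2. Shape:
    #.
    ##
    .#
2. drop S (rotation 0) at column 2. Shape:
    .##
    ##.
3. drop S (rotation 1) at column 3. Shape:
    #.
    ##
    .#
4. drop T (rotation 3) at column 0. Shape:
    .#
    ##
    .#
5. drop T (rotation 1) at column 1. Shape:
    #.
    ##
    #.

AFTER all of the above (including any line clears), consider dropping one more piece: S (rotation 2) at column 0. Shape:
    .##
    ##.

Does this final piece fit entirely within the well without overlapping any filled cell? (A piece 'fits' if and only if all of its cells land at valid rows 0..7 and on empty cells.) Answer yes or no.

Answer: yes

Derivation:
Drop 1: S rot1 at col 2 lands with bottom-row=0; cleared 0 line(s) (total 0); column heights now [0 0 3 2 0 0], max=3
Drop 2: S rot0 at col 2 lands with bottom-row=3; cleared 0 line(s) (total 0); column heights now [0 0 4 5 5 0], max=5
Drop 3: S rot1 at col 3 lands with bottom-row=5; cleared 0 line(s) (total 0); column heights now [0 0 4 8 7 0], max=8
Drop 4: T rot3 at col 0 lands with bottom-row=0; cleared 0 line(s) (total 0); column heights now [2 3 4 8 7 0], max=8
Drop 5: T rot1 at col 1 lands with bottom-row=3; cleared 0 line(s) (total 0); column heights now [2 6 5 8 7 0], max=8
Test piece S rot2 at col 0 (width 3): heights before test = [2 6 5 8 7 0]; fits = True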